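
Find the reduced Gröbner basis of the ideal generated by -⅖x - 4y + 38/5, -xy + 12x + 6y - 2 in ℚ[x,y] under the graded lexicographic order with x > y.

G = {y² - 133/10y + 113/5, x + 10y - 19}

Buchberger's algorithm terminates because the ascending chain of leading-term ideals stabilizes.

f_1 = -⅖x - 4y + 38/5, LT = x.
f_2 = -xy + 12x + 6y - 2, LT = xy.

S(f_1,f_2): lcm = xy. S = 10y² + 12x - 13y - 2.
  leading term y²: no divisor's leading term divides it; move 10y² to the remainder.
  leading term x: subtract (-30)·f_1 from 12x - 13y - 2 → -133y + 226
  leading term y: no divisor's leading term divides it; move -133y to the remainder.
  leading term 1: no divisor's leading term divides it; move 226 to the remainder.
  remainder 10y² - 133y + 226 ≠ 0; add g_3 = 10y² - 133y + 226 to the basis.

The other S-polynomials (S(f_1,g_3), S(f_2,g_3)) all reduce to 0 modulo the current basis, so we have a Gröbner basis.
Inter-reduce: drop elements whose leading term is divisible by another's, tail-reduce, and make monic.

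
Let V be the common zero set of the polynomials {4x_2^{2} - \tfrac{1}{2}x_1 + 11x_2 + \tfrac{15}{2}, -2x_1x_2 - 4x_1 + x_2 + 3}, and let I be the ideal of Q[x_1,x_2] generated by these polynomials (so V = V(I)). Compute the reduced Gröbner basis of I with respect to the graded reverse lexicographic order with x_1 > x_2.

f_1 = 4x_2^{2} - \tfrac{1}{2}x_1 + 11x_2 + \tfrac{15}{2}, LT = x_2^{2}.
f_2 = -2x_1x_2 - 4x_1 + x_2 + 3, LT = x_1x_2.

S(f_1,f_2): lcm = x_1x_2^{2}. S = -\tfrac{1}{8}x_1^{2} + \tfrac{3}{4}x_1x_2 + \tfrac{1}{2}x_2^{2} + \tfrac{15}{8}x_1 + \tfrac{3}{2}x_2.
  reduce S modulo (f_1, f_2):
  remainder -\tfrac{1}{8}x_1^{2} + \tfrac{7}{16}x_1 + \tfrac{1}{2}x_2 + \tfrac{3}{16} ≠ 0; add g_3 = -\tfrac{1}{8}x_1^{2} + \tfrac{7}{16}x_1 + \tfrac{1}{2}x_2 + \tfrac{3}{16} to the basis.

The other S-polynomials (S(f_1,g_3), S(f_2,g_3)) all reduce to 0 modulo the current basis, so we have a Gröbner basis.

G = {x_1^{2} - \tfrac{7}{2}x_1 - 4x_2 - \tfrac{3}{2}, x_1x_2 + 2x_1 - \tfrac{1}{2}x_2 - \tfrac{3}{2}, x_2^{2} - \tfrac{1}{8}x_1 + \tfrac{11}{4}x_2 + \tfrac{15}{8}}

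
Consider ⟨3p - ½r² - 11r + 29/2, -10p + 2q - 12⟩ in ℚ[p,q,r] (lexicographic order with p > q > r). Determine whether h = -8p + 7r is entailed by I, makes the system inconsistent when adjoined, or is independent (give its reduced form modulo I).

First compute the reduced Gröbner basis of I by Buchberger's algorithm.
f_1 = 3p - ½r² - 11r + 29/2, LT = p.
f_2 = -10p + 2q - 12, LT = p.

S(f_1,f_2): lcm = p. S = ⅕q - ⅙r² - 11/3r + 109/30.
  leading term q: no divisor's leading term divides it; move ⅕q to the remainder.
  leading term r²: no divisor's leading term divides it; move -⅙r² to the remainder.
  leading term r: no divisor's leading term divides it; move -11/3r to the remainder.
  leading term 1: no divisor's leading term divides it; move 109/30 to the remainder.
  remainder ⅕q - ⅙r² - 11/3r + 109/30 ≠ 0; add k_3 = ⅕q - ⅙r² - 11/3r + 109/30 to the basis.

The other S-polynomials (S(f_1,k_3), S(f_2,k_3)) all reduce to 0 modulo the current basis, so we have a Gröbner basis.
Inter-reduce: drop elements whose leading term is divisible by another's, tail-reduce, and make monic.
Reduced Gröbner basis: {p - ⅙r² - 11/3r + 29/6, q - ⅚r² - 55/3r + 109/6}.
Label its elements g_1 = p - ⅙r² - 11/3r + 29/6, g_2 = q - ⅚r² - 55/3r + 109/6.

Reduce h = -8p + 7r modulo G:
  leading term p: subtract (-8)·g_1 from -8p + 7r → -4/3r² - 67/3r + 116/3
  leading term r²: no divisor's leading term divides it; move -4/3r² to the remainder.
  leading term r: no divisor's leading term divides it; move -67/3r to the remainder.
  leading term 1: no divisor's leading term divides it; move 116/3 to the remainder.
  normal form = -4/3r² - 67/3r + 116/3.
The normal form is nonzero, so h ∉ I. Since h minus its normal form lies in I, I + (h) = I + (n) where n = -4/3r² - 67/3r + 116/3; decide whether this ideal is the whole ring.
Run Buchberger on G together with n (pairs among the g_i already reduce to 0 since G is a Gröbner basis):
g_1 = p - ⅙r² - 11/3r + 29/6, LT = p.
g_2 = q - ⅚r² - 55/3r + 109/6, LT = q.
n = -4/3r² - 67/3r + 116/3, LT = r².

The S-polynomials (S(g_1,g_2), S(g_1,n), S(g_2,n)) all reduce to 0 modulo the current basis, so we have a Gröbner basis.
Inter-reduce: drop elements whose leading term is divisible by another's, tail-reduce, and make monic.
Reduced Gröbner basis: {p - ⅞r, q - 35/8r - 6, r² + 67/4r - 29}.
The reduced Gröbner basis of I + (h) is {p - ⅞r, q - 35/8r - 6, r² + 67/4r - 29} ≠ {1}, a proper ideal, so the enlarged system stays consistent: h is independent of I, with normal form -4/3r² - 67/3r + 116/3.

-8p + 7r is independent of I; its normal form modulo I is -4/3r² - 67/3r + 116/3.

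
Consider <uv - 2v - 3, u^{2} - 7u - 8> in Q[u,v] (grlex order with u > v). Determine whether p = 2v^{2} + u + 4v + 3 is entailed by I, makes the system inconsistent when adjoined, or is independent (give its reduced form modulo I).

First compute the reduced Gröbner basis of I by Buchberger's algorithm.
f_1 = uv - 2v - 3, LT = uv.
f_2 = u^{2} - 7u - 8, LT = u^{2}.

S(f_1,f_2): lcm = u^{2}v. S = 5uv - 3u + 8v.
  leading term uv: subtract (5)·f_1 from 5uv - 3u + 8v → -3u + 18v + 15
  leading term u: no divisor's leading term divides it; move -3u to the remainder.
  leading term v: no divisor's leading term divides it; move 18v to the remainder.
  leading term 1: no divisor's leading term divides it; move 15 to the remainder.
  remainder -3u + 18v + 15 ≠ 0; add h_3 = -3u + 18v + 15 to the basis.

S(f_1,h_3): lcm = uv. S = 6v^{2} + 3v - 3.
  leading term v^{2}: no divisor's leading term divides it; move 6v^{2} to the remainder.
  leading term v: no divisor's leading term divides it; move 3v to the remainder.
  leading term 1: no divisor's leading term divides it; move -3 to the remainder.
  remainder 6v^{2} + 3v - 3 ≠ 0; add h_4 = 6v^{2} + 3v - 3 to the basis.

The other S-polynomials (S(f_2,h_3), S(f_1,h_4), S(f_2,h_4), S(h_3,h_4)) all reduce to 0 modulo the current basis, so we have a Gröbner basis.
Inter-reduce: drop elements whose leading term is divisible by another's, tail-reduce, and make monic.
Reduced Gröbner basis: {v^{2} + \tfrac{1}{2}v - \tfrac{1}{2}, u - 6v - 5}.
Label its elements g_1 = v^{2} + \tfrac{1}{2}v - \tfrac{1}{2}, g_2 = u - 6v - 5.

Reduce p = 2v^{2} + u + 4v + 3 modulo G:
  leading term v^{2}: subtract (2)·g_1 from 2v^{2} + u + 4v + 3 → u + 3v + 4
  leading term u: subtract (1)·g_2 from u + 3v + 4 → 9v + 9
  leading term v: no divisor's leading term divides it; move 9v to the remainder.
  leading term 1: no divisor's leading term divides it; move 9 to the remainder.
  normal form = 9v + 9.
The normal form is nonzero, so p ∉ I. Since p minus its normal form lies in I, I + (p) = I + (r) where r = 9v + 9; decide whether this ideal is the whole ring.
Run Buchberger on G together with r (pairs among the g_i already reduce to 0 since G is a Gröbner basis):
g_1 = v^{2} + \tfrac{1}{2}v - \tfrac{1}{2}, LT = v^{2}.
g_2 = u - 6v - 5, LT = u.
r = 9v + 9, LT = v.

The S-polynomials (S(g_1,g_2), S(g_1,r), S(g_2,r)) all reduce to 0 modulo the current basis, so we have a Gröbner basis.
Inter-reduce: drop elements whose leading term is divisible by another's, tail-reduce, and make monic.
Reduced Gröbner basis: {u + 1, v + 1}.
The reduced Gröbner basis of I + (p) is {u + 1, v + 1} ≠ {1}, a proper ideal, so the enlarged system stays consistent: p is independent of I, with normal form 9v + 9.

Ideal membership is decidable via reduction modulo a Gröbner basis.

2v^{2} + u + 4v + 3 is independent of I; its normal form modulo I is 9v + 9.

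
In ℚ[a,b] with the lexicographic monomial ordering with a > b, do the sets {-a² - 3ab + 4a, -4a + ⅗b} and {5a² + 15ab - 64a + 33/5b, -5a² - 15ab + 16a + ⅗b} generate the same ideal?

Yes, the ideals are equal.

For a fixed monomial order, each ideal has a unique reduced Gröbner basis; comparing bases decides equality.
Buchberger on the first generating set:
f_1 = -a² - 3ab + 4a, LT = a².
f_2 = -4a + ⅗b, LT = a.

S(f_1,f_2): lcm = a². S = 63/20ab - 4a.
  leading term ab: subtract (-63/80b)·f_2 from 63/20ab - 4a → -4a + 189/400b²
  leading term a: subtract (1)·f_2 from -4a + 189/400b² → 189/400b² - ⅗b
  leading term b²: no divisor's leading term divides it; move 189/400b² to the remainder.
  leading term b: no divisor's leading term divides it; move -⅗b to the remainder.
  remainder 189/400b² - ⅗b ≠ 0; add g_3 = 189/400b² - ⅗b to the basis.

S(f_1,g_3): leading monomials are coprime, so the S-polynomial reduces to 0 (Buchberger's first criterion).
S(f_2,g_3): leading monomials are coprime, so the S-polynomial reduces to 0 (Buchberger's first criterion).
Every S-polynomial of the final basis reduces to 0, so we have a Gröbner basis.
Inter-reduce: drop elements whose leading term is divisible by another's, tail-reduce, and make monic.
Reduced Gröbner basis: {a - 3/20b, b² - 80/63b}.

Buchberger on the second generating set:
h_1 = 5a² + 15ab - 64a + 33/5b, LT = a².
h_2 = -5a² - 15ab + 16a + ⅗b, LT = a².

S(h_1,h_2): lcm = a². S = -48/5a + 36/25b.
  leading term a: no divisor's leading term divides it; move -48/5a to the remainder.
  leading term b: no divisor's leading term divides it; move 36/25b to the remainder.
  remainder -48/5a + 36/25b ≠ 0; add k_3 = -48/5a + 36/25b to the basis.

S(h_1,k_3): lcm = a². S = 63/20ab - 64/5a + 33/25b.
  leading term ab: subtract (-21/64b)·k_3 from 63/20ab - 64/5a + 33/25b → -64/5a + 189/400b² + 33/25b
  leading term a: subtract (4/3)·k_3 from -64/5a + 189/400b² + 33/25b → 189/400b² - ⅗b
  leading term b²: no divisor's leading term divides it; move 189/400b² to the remainder.
  leading term b: no divisor's leading term divides it; move -⅗b to the remainder.
  remainder 189/400b² - ⅗b ≠ 0; add k_4 = 189/400b² - ⅗b to the basis.

S(h_2,k_3): lcm = a². S = 63/20ab - 16/5a - 3/25b.
  leading term ab: subtract (-21/64b)·k_3 from 63/20ab - 16/5a - 3/25b → -16/5a + 189/400b² - 3/25b
  leading term a: subtract (⅓)·k_3 from -16/5a + 189/400b² - 3/25b → 189/400b² - ⅗b
  leading term b²: subtract (1)·k_4 from 189/400b² - ⅗b → 0
  remainder 0.

S(h_1,k_4): leading monomials are coprime, so the S-polynomial reduces to 0 (Buchberger's first criterion).
S(h_2,k_4): leading monomials are coprime, so the S-polynomial reduces to 0 (Buchberger's first criterion).
S(k_3,k_4): leading monomials are coprime, so the S-polynomial reduces to 0 (Buchberger's first criterion).
Every S-polynomial of the final basis reduces to 0, so we have a Gröbner basis.
Inter-reduce: drop elements whose leading term is divisible by another's, tail-reduce, and make monic.
Reduced Gröbner basis: {a - 3/20b, b² - 80/63b}.

Same reduced basis, so the two generating sets span the same ideal.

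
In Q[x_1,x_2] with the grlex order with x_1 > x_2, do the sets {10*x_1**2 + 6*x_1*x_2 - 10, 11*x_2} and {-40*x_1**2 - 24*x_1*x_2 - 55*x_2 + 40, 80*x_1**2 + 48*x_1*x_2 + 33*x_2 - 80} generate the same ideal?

Since reduced Gröbner bases are canonical representatives of ideals under a given ordering, it suffices to compute and compare them.
Buchberger on the first generating set:
f_1 = 10*x_1**2 + 6*x_1*x_2 - 10, LT = x_1**2.
f_2 = 11*x_2, LT = x_2.

The S-polynomials (S(f_1,f_2)) all reduce to 0 modulo the current basis, so we have a Gröbner basis.
Inter-reduce: drop elements whose leading term is divisible by another's, tail-reduce, and make monic.
Reduced Gröbner basis: {x_1**2 - 1, x_2}.

Buchberger on the second generating set:
h_1 = -40*x_1**2 - 24*x_1*x_2 - 55*x_2 + 40, LT = x_1**2.
h_2 = 80*x_1**2 + 48*x_1*x_2 + 33*x_2 - 80, LT = x_1**2.

S(h_1,h_2): lcm = x_1**2. S = 77/80*x_2.
  leading term x_2: no divisor's leading term divides it; move 77/80*x_2 to the remainder.
  remainder 77/80*x_2 ≠ 0; add k_3 = 77/80*x_2 to the basis.

The other S-polynomials (S(h_1,k_3), S(h_2,k_3)) all reduce to 0 modulo the current basis, so we have a Gröbner basis.
Inter-reduce: drop elements whose leading term is divisible by another's, tail-reduce, and make monic.
Reduced Gröbner basis: {x_1**2 - 1, x_2}.

Same reduced basis, so the two generating sets span the same ideal.

Yes, the ideals are equal.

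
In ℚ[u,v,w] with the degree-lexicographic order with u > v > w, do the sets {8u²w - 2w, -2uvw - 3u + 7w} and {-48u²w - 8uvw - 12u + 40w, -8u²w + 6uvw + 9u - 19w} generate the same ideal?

Yes, the ideals are equal.

Two ideals are equal iff their reduced Gröbner bases coincide (the reduced basis is unique for a fixed ordering).
Buchberger on the first generating set:
f_1 = 8u²w - 2w, LT = u²w.
f_2 = -2uvw - 3u + 7w, LT = uvw.

S(f_1,f_2): lcm = u²vw. S = -3/2u² + 7/2uw - ¼vw.
  leading term u²: no divisor's leading term divides it; move -3/2u² to the remainder.
  leading term uw: no divisor's leading term divides it; move 7/2uw to the remainder.
  leading term vw: no divisor's leading term divides it; move -¼vw to the remainder.
  remainder -3/2u² + 7/2uw - ¼vw ≠ 0; add g_3 = -3/2u² + 7/2uw - ¼vw to the basis.

S(f_1,g_3): lcm = u²w. S = 7/3uw² - ⅙vw² - ¼w.
  leading term uw²: no divisor's leading term divides it; move 7/3uw² to the remainder.
  leading term vw²: no divisor's leading term divides it; move -⅙vw² to the remainder.
  leading term w: no divisor's leading term divides it; move -¼w to the remainder.
  remainder 7/3uw² - ⅙vw² - ¼w ≠ 0; add g_4 = 7/3uw² - ⅙vw² - ¼w to the basis.

S(f_2,g_3): lcm = u²vw. S = 7/3uvw² - ⅙v²w² + 3/2u² - 7/2uw.
  leading term uvw²: subtract (-7/6w)·f_2 from 7/3uvw² - ⅙v²w² + 3/2u² - 7/2uw → -⅙v²w² + 3/2u² - 7uw + 49/6w²
  leading term v²w²: no divisor's leading term divides it; move -⅙v²w² to the remainder.
  leading term u²: subtract (-1)·g_3 from 3/2u² - 7uw + 49/6w² → -7/2uw - ¼vw + 49/6w²
  leading term uw: no divisor's leading term divides it; move -7/2uw to the remainder.
  leading term vw: no divisor's leading term divides it; move -¼vw to the remainder.
  leading term w²: no divisor's leading term divides it; move 49/6w² to the remainder.
  remainder -⅙v²w² - 7/2uw - ¼vw + 49/6w² ≠ 0; add g_5 = -⅙v²w² - 7/2uw - ¼vw + 49/6w² to the basis.

The other S-polynomials (S(f_1,g_4), S(f_2,g_4), S(g_3,g_4), S(f_1,g_5), S(f_2,g_5), S(g_3,g_5), S(g_4,g_5)) all reduce to 0 modulo the current basis, so we have a Gröbner basis.
Inter-reduce: drop elements whose leading term is divisible by another's, tail-reduce, and make monic.
Reduced Gröbner basis: {v²w² + 21uw + 3/2vw - 49w², uvw + 3/2u - 7/2w, uw² - 1/14vw² - 3/28w, u² - 7/3uw + ⅙vw}.

Buchberger on the second generating set:
h_1 = -48u²w - 8uvw - 12u + 40w, LT = u²w.
h_2 = -8u²w + 6uvw + 9u - 19w, LT = u²w.

S(h_1,h_2): lcm = u²w. S = 11/12uvw + 11/8u - 77/24w.
  leading term uvw: no divisor's leading term divides it; move 11/12uvw to the remainder.
  leading term u: no divisor's leading term divides it; move 11/8u to the remainder.
  leading term w: no divisor's leading term divides it; move -77/24w to the remainder.
  remainder 11/12uvw + 11/8u - 77/24w ≠ 0; add k_3 = 11/12uvw + 11/8u - 77/24w to the basis.

S(h_1,k_3): lcm = u²vw. S = ⅙uv²w - 3/2u² + ¼uv + 7/2uw - ⅚vw.
  leading term uv²w: subtract (2/11v)·k_3 from ⅙uv²w - 3/2u² + ¼uv + 7/2uw - ⅚vw → -3/2u² + 7/2uw - ¼vw
  leading term u²: no divisor's leading term divides it; move -3/2u² to the remainder.
  leading term uw: no divisor's leading term divides it; move 7/2uw to the remainder.
  leading term vw: no divisor's leading term divides it; move -¼vw to the remainder.
  remainder -3/2u² + 7/2uw - ¼vw ≠ 0; add k_4 = -3/2u² + 7/2uw - ¼vw to the basis.

S(h_1,k_4): lcm = u²w. S = ⅙uvw + 7/3uw² - ⅙vw² + ¼u - ⅚w.
  leading term uvw: subtract (2/11)·k_3 from ⅙uvw + 7/3uw² - ⅙vw² + ¼u - ⅚w → 7/3uw² - ⅙vw² - ¼w
  leading term uw²: no divisor's leading term divides it; move 7/3uw² to the remainder.
  leading term vw²: no divisor's leading term divides it; move -⅙vw² to the remainder.
  leading term w: no divisor's leading term divides it; move -¼w to the remainder.
  remainder 7/3uw² - ⅙vw² - ¼w ≠ 0; add k_5 = 7/3uw² - ⅙vw² - ¼w to the basis.

S(k_3,k_4): lcm = u²vw. S = 7/3uvw² - ⅙v²w² + 3/2u² - 7/2uw.
  leading term uvw²: subtract (28/11w)·k_3 from 7/3uvw² - ⅙v²w² + 3/2u² - 7/2uw → -⅙v²w² + 3/2u² - 7uw + 49/6w²
  leading term v²w²: no divisor's leading term divides it; move -⅙v²w² to the remainder.
  leading term u²: subtract (-1)·k_4 from 3/2u² - 7uw + 49/6w² → -7/2uw - ¼vw + 49/6w²
  leading term uw: no divisor's leading term divides it; move -7/2uw to the remainder.
  leading term vw: no divisor's leading term divides it; move -¼vw to the remainder.
  leading term w²: no divisor's leading term divides it; move 49/6w² to the remainder.
  remainder -⅙v²w² - 7/2uw - ¼vw + 49/6w² ≠ 0; add k_6 = -⅙v²w² - 7/2uw - ¼vw + 49/6w² to the basis.

The other S-polynomials (S(h_2,k_3), S(h_2,k_4), S(h_1,k_5), S(h_2,k_5), S(k_3,k_5), S(k_4,k_5), S(h_1,k_6), S(h_2,k_6), S(k_3,k_6), S(k_4,k_6), S(k_5,k_6)) all reduce to 0 modulo the current basis, so we have a Gröbner basis.
Inter-reduce: drop elements whose leading term is divisible by another's, tail-reduce, and make monic.
Reduced Gröbner basis: {v²w² + 21uw + 3/2vw - 49w², uvw + 3/2u - 7/2w, uw² - 1/14vw² - 3/28w, u² - 7/3uw + ⅙vw}.

The two bases agree; hence the ideals are identical.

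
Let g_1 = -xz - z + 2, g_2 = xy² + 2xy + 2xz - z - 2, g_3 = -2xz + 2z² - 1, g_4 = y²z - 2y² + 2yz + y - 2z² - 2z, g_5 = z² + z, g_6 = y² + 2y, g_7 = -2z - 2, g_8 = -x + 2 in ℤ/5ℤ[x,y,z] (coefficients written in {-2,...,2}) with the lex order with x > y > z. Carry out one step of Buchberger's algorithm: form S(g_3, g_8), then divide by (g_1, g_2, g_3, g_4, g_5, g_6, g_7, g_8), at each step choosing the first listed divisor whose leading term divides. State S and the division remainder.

lcm(LM(g_3), LM(g_8)) = xz.
S = (lcm/LT(g_3))·g_3 − (lcm/LT(g_8))·g_8 = -z² + 2z - 2.
Reduce S modulo (g_1, g_2, g_3, g_4, g_5, g_6, g_7, g_8) in that order:
  leading term z²: subtract (-1)·g_5 from -z² + 2z - 2 → -2z - 2
  leading term z: subtract (1)·g_7 from -2z - 2 → 0
The remainder is 0, so this S-polynomial contributes no new basis element.
An S-polynomial is built so that the two leading terms cancel; whether anything survives reduction is exactly the Gröbner-basis criterion.

S(g_3, g_8) = -z² + 2z - 2; remainder on division = 0.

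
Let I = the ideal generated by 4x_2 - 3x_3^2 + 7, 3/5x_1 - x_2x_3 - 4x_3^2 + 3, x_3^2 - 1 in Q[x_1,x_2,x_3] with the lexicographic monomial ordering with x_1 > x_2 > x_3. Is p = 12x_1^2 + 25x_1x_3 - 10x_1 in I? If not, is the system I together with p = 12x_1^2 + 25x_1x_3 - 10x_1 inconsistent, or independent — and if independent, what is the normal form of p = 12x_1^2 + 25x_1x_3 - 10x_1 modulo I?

12x_1^2 + 25x_1x_3 - 10x_1 is independent of I; its normal form modulo I is -25/3x_3 + 25/3.

First compute the reduced Gröbner basis of I by Buchberger's algorithm.
f_1 = 4x_2 - 3x_3^2 + 7, LT = x_2.
f_2 = 3/5x_1 - x_2x_3 - 4x_3^2 + 3, LT = x_1.
f_3 = x_3^2 - 1, LT = x_3^2.

S(f_1,f_2): leading monomials are coprime, so the S-polynomial reduces to 0 (Buchberger's first criterion).
S(f_1,f_3): leading monomials are coprime, so the S-polynomial reduces to 0 (Buchberger's first criterion).
S(f_2,f_3): leading monomials are coprime, so the S-polynomial reduces to 0 (Buchberger's first criterion).
Every S-polynomial of the final basis reduces to 0, so we have a Gröbner basis.
Inter-reduce: drop elements whose leading term is divisible by another's, tail-reduce, and make monic.
Reduced Gröbner basis: {x_1 + 5/3x_3 - 5/3, x_2 + 1, x_3^2 - 1}.
Label its elements g_1 = x_1 + 5/3x_3 - 5/3, g_2 = x_2 + 1, g_3 = x_3^2 - 1.

Reduce p = 12x_1^2 + 25x_1x_3 - 10x_1 modulo G:
  leading term x_1^2: subtract (12x_1)·g_1 from 12x_1^2 + 25x_1x_3 - 10x_1 → 5x_1x_3 + 10x_1
  leading term x_1x_3: subtract (5x_3)·g_1 from 5x_1x_3 + 10x_1 → 10x_1 - 25/3x_3^2 + 25/3x_3
  leading term x_1: subtract (10)·g_1 from 10x_1 - 25/3x_3^2 + 25/3x_3 → -25/3x_3^2 - 25/3x_3 + 50/3
  leading term x_3^2: subtract (-25/3)·g_3 from -25/3x_3^2 - 25/3x_3 + 50/3 → -25/3x_3 + 25/3
  leading term x_3: no divisor's leading term divides it; move -25/3x_3 to the remainder.
  leading term 1: no divisor's leading term divides it; move 25/3 to the remainder.
  normal form = -25/3x_3 + 25/3.
The normal form is nonzero, so p ∉ I. Since p minus its normal form lies in I, I + (p) = I + (r) where r = -25/3x_3 + 25/3; decide whether this ideal is the whole ring.
Run Buchberger on G together with r (pairs among the g_i already reduce to 0 since G is a Gröbner basis):
g_1 = x_1 + 5/3x_3 - 5/3, LT = x_1.
g_2 = x_2 + 1, LT = x_2.
g_3 = x_3^2 - 1, LT = x_3^2.
r = -25/3x_3 + 25/3, LT = x_3.

S(g_1,g_2): leading monomials are coprime, so the S-polynomial reduces to 0 (Buchberger's first criterion).
S(g_1,g_3): leading monomials are coprime, so the S-polynomial reduces to 0 (Buchberger's first criterion).
S(g_1,r): leading monomials are coprime, so the S-polynomial reduces to 0 (Buchberger's first criterion).
S(g_2,g_3): leading monomials are coprime, so the S-polynomial reduces to 0 (Buchberger's first criterion).
S(g_2,r): leading monomials are coprime, so the S-polynomial reduces to 0 (Buchberger's first criterion).
S(g_3,r): lcm = x_3^2. S = x_3 - 1.
  leading term x_3: subtract (-3/25)·r from x_3 - 1 → 0
  remainder 0.

Every S-polynomial of the final basis reduces to 0, so we have a Gröbner basis.
Inter-reduce: drop elements whose leading term is divisible by another's, tail-reduce, and make monic.
Reduced Gröbner basis: {x_1, x_2 + 1, x_3 - 1}.
The reduced Gröbner basis of I + (p) is {x_1, x_2 + 1, x_3 - 1} ≠ {1}, a proper ideal, so the enlarged system stays consistent: p is independent of I, with normal form -25/3x_3 + 25/3.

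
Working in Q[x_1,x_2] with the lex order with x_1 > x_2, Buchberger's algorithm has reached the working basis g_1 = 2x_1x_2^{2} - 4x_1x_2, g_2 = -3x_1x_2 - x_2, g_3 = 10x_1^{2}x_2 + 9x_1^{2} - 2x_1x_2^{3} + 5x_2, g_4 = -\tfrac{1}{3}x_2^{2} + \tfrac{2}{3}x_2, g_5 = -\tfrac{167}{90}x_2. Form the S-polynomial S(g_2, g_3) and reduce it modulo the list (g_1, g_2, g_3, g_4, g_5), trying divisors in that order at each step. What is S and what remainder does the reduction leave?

lcm(LM(g_2), LM(g_3)) = x_1^{2}x_2.
S = (lcm/LT(g_2))·g_2 − (lcm/LT(g_3))·g_3 = -\tfrac{9}{10}x_1^{2} + \tfrac{1}{5}x_1x_2^{3} + \tfrac{1}{3}x_1x_2 - \tfrac{1}{2}x_2.
Reduce S modulo (g_1, g_2, g_3, g_4, g_5) in that order:
  leading term x_1^{2}: no divisor's leading term divides it; move -\tfrac{9}{10}x_1^{2} to the remainder.
  leading term x_1x_2^{3}: subtract (\tfrac{1}{10}x_2)·g_1 from \tfrac{1}{5}x_1x_2^{3} + \tfrac{1}{3}x_1x_2 - \tfrac{1}{2}x_2 → \tfrac{2}{5}x_1x_2^{2} + \tfrac{1}{3}x_1x_2 - \tfrac{1}{2}x_2
  leading term x_1x_2^{2}: subtract (\tfrac{1}{5})·g_1 from \tfrac{2}{5}x_1x_2^{2} + \tfrac{1}{3}x_1x_2 - \tfrac{1}{2}x_2 → \tfrac{17}{15}x_1x_2 - \tfrac{1}{2}x_2
  leading term x_1x_2: subtract (-\tfrac{17}{45})·g_2 from \tfrac{17}{15}x_1x_2 - \tfrac{1}{2}x_2 → -\tfrac{79}{90}x_2
  leading term x_2: subtract (\tfrac{79}{167})·g_5 from -\tfrac{79}{90}x_2 → 0
The remainder -\tfrac{9}{10}x_1^{2} is nonzero, so it would be added as the next basis element.

S(g_2, g_3) = -\tfrac{9}{10}x_1^{2} + \tfrac{1}{5}x_1x_2^{3} + \tfrac{1}{3}x_1x_2 - \tfrac{1}{2}x_2; remainder on division = -\tfrac{9}{10}x_1^{2}.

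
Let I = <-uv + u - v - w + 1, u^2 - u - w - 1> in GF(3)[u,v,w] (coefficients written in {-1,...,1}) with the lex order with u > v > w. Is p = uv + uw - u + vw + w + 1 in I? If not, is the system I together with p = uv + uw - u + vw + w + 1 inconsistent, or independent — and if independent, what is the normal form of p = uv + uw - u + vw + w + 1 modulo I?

First compute the reduced Gröbner basis of I by Buchberger's algorithm.
f_1 = -uv + u - v - w + 1, LT = uv.
f_2 = u^2 - u - w - 1, LT = u^2.

S(f_1,f_2): lcm = u^2v. S = -u^2 - uv + uw - u + vw + v.
  leading term u^2: subtract (-1)·f_2 from -u^2 - uv + uw - u + vw + v → -uv + uw + u + vw + v - w - 1
  leading term uv: subtract (1)·f_1 from -uv + uw + u + vw + v - w - 1 → uw + vw - v + 1
  leading term uw: no divisor's leading term divides it; move uw to the remainder.
  leading term vw: no divisor's leading term divides it; move vw to the remainder.
  leading term v: no divisor's leading term divides it; move -v to the remainder.
  leading term 1: no divisor's leading term divides it; move 1 to the remainder.
  remainder uw + vw - v + 1 ≠ 0; add h_3 = uw + vw - v + 1 to the basis.

S(f_1,h_3): lcm = uvw. S = -uw - v^2w + v^2 + vw - v + w^2 - w.
  leading term uw: subtract (-1)·h_3 from -uw - v^2w + v^2 + vw - v + w^2 - w → -v^2w + v^2 - vw + v + w^2 - w + 1
  leading term v^2w: no divisor's leading term divides it; move -v^2w to the remainder.
  leading term v^2: no divisor's leading term divides it; move v^2 to the remainder.
  leading term vw: no divisor's leading term divides it; move -vw to the remainder.
  leading term v: no divisor's leading term divides it; move v to the remainder.
  leading term w^2: no divisor's leading term divides it; move w^2 to the remainder.
  leading term w: no divisor's leading term divides it; move -w to the remainder.
  leading term 1: no divisor's leading term divides it; move 1 to the remainder.
  remainder -v^2w + v^2 - vw + v + w^2 - w + 1 ≠ 0; add h_4 = -v^2w + v^2 - vw + v + w^2 - w + 1 to the basis.

S(f_2,h_3): lcm = u^2w. S = -uvw + uv - uw - u - w^2 - w.
  leading term uvw: subtract (w)·f_1 from -uvw + uv - uw - u - w^2 - w → uv + uw - u + vw + w
  leading term uv: subtract (-1)·f_1 from uv + uw - u + vw + w → uw + vw - v + 1
  leading term uw: subtract (1)·h_3 from uw + vw - v + 1 → 0
  remainder 0.

S(f_1,h_4): lcm = uv^2w. S = uv^2 + uvw + uv + uw^2 - uw + u + v^2w + vw^2 - vw.
  leading term uv^2: subtract (-v)·f_1 from uv^2 + uvw + uv + uw^2 - uw + u + v^2w + vw^2 - vw → uvw - uv + uw^2 - uw + u + v^2w - v^2 + vw^2 + vw + v
  leading term uvw: subtract (-w)·f_1 from uvw - uv + uw^2 - uw + u + v^2w - v^2 + vw^2 + vw + v → -uv + uw^2 + u + v^2w - v^2 + vw^2 + v - w^2 + w
  leading term uv: subtract (1)·f_1 from -uv + uw^2 + u + v^2w - v^2 + vw^2 + v - w^2 + w → uw^2 + v^2w - v^2 + vw^2 - v - w^2 - w - 1
  leading term uw^2: subtract (w)·h_3 from uw^2 + v^2w - v^2 + vw^2 - v - w^2 - w - 1 → v^2w - v^2 + vw - v - w^2 + w - 1
  leading term v^2w: subtract (-1)·h_4 from v^2w - v^2 + vw - v - w^2 + w - 1 → 0
  remainder 0.

S(f_2,h_4): leading monomials are coprime, so the S-polynomial reduces to 0 (Buchberger's first criterion).
S(h_3,h_4): lcm = uv^2w. S = uv^2 - uvw + uv + uw^2 - uw + u + v^3w - v^3 + v^2.
  leading term uv^2: subtract (-v)·f_1 from uv^2 - uvw + uv + uw^2 - uw + u + v^3w - v^3 + v^2 → -uvw - uv + uw^2 - uw + u + v^3w - v^3 - vw + v
  leading term uvw: subtract (w)·f_1 from -uvw - uv + uw^2 - uw + u + v^3w - v^3 - vw + v → -uv + uw^2 + uw + u + v^3w - v^3 + v + w^2 - w
  leading term uv: subtract (1)·f_1 from -uv + uw^2 + uw + u + v^3w - v^3 + v + w^2 - w → uw^2 + uw + v^3w - v^3 - v + w^2 - 1
  leading term uw^2: subtract (w)·h_3 from uw^2 + uw + v^3w - v^3 - v + w^2 - 1 → uw + v^3w - v^3 - vw^2 + vw - v + w^2 - w - 1
  leading term uw: subtract (1)·h_3 from uw + v^3w - v^3 - vw^2 + vw - v + w^2 - w - 1 → v^3w - v^3 - vw^2 + w^2 - w + 1
  leading term v^3w: subtract (-v)·h_4 from v^3w - v^3 - vw^2 + w^2 - w + 1 → -v^2w + v^2 - vw + v + w^2 - w + 1
  leading term v^2w: subtract (1)·h_4 from -v^2w + v^2 - vw + v + w^2 - w + 1 → 0
  remainder 0.

Every S-polynomial of the final basis reduces to 0, so we have a Gröbner basis.
Inter-reduce: drop elements whose leading term is divisible by another's, tail-reduce, and make monic.
Reduced Gröbner basis: {u^2 - u - w - 1, uv - u + v + w - 1, uw + vw - v + 1, v^2w - v^2 + vw - v - w^2 + w - 1}.
Label its elements g_1 = u^2 - u - w - 1, g_2 = uv - u + v + w - 1, g_3 = uw + vw - v + 1, g_4 = v^2w - v^2 + vw - v - w^2 + w - 1.

Reduce p = uv + uw - u + vw + w + 1 modulo G:
  leading term uv: subtract (1)·g_2 from uv + uw - u + vw + w + 1 → uw + vw - v - 1
  leading term uw: subtract (1)·g_3 from uw + vw - v - 1 → 1
  leading term 1: no divisor's leading term divides it; move 1 to the remainder.
  normal form = 1.
The normal form is nonzero, so p ∉ I. Since p minus its normal form lies in I, I + (p) = I + (r) where r = 1; decide whether this ideal is the whole ring.
Here r = 1 is a nonzero constant, hence a unit: 1 ∈ I + (p), the Gröbner basis of I + (p) is {1}, and the enlarged system has no common solution — adjoining p is inconsistent.

The remainder on division by a Gröbner basis is unique — it is the normal form.

Adjoining uv + uw - u + vw + w + 1 makes the ideal the whole ring: the system is inconsistent.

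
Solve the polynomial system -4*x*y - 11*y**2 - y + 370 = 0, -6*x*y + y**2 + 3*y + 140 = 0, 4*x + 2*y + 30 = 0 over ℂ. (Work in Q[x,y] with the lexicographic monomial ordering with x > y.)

Compute a lex Gröbner basis by Buchberger's algorithm.
f_1 = -4*x*y - 11*y**2 - y + 370, LT = x*y.
f_2 = -6*x*y + y**2 + 3*y + 140, LT = x*y.
f_3 = 4*x + 2*y + 30, LT = x.

S(f_1,f_2): lcm = x*y. S = 35/12*y**2 + 3/4*y - 415/6.
  leading term y**2: no divisor's leading term divides it; move 35/12*y**2 to the remainder.
  leading term y: no divisor's leading term divides it; move 3/4*y to the remainder.
  leading term 1: no divisor's leading term divides it; move -415/6 to the remainder.
  remainder 35/12*y**2 + 3/4*y - 415/6 ≠ 0; add h_4 = 35/12*y**2 + 3/4*y - 415/6 to the basis.

S(f_1,f_3): lcm = x*y. S = 9/4*y**2 - 29/4*y - 185/2.
  leading term y**2: subtract (27/35)·h_4 from 9/4*y**2 - 29/4*y - 185/2 → -274/35*y - 274/7
  leading term y: no divisor's leading term divides it; move -274/35*y to the remainder.
  leading term 1: no divisor's leading term divides it; move -274/7 to the remainder.
  remainder -274/35*y - 274/7 ≠ 0; add h_5 = -274/35*y - 274/7 to the basis.

S(f_2,f_3): lcm = x*y. S = -2/3*y**2 - 8*y - 70/3.
  leading term y**2: subtract (-8/35)·h_4 from -2/3*y**2 - 8*y - 70/3 → -274/35*y - 274/7
  leading term y: subtract (1)·h_5 from -274/35*y - 274/7 → 0
  remainder 0.

S(f_1,h_4): lcm = x*y**2. S = -9/35*x*y + 166/7*x + 11/4*y**3 + 1/4*y**2 - 185/2*y.
  leading term x*y: subtract (9/140)·f_1 from -9/35*x*y + 166/7*x + 11/4*y**3 + 1/4*y**2 - 185/2*y → 166/7*x + 11/4*y**3 + 67/70*y**2 - 12941/140*y - 333/14
  leading term x: subtract (83/14)·f_3 from 166/7*x + 11/4*y**3 + 67/70*y**2 - 12941/140*y - 333/14 → 11/4*y**3 + 67/70*y**2 - 14601/140*y - 2823/14
  leading term y**3: subtract (33/35*y)·h_4 from 11/4*y**3 + 67/70*y**2 - 14601/140*y - 2823/14 → 1/4*y**2 - 5471/140*y - 2823/14
  leading term y**2: subtract (3/35)·h_4 from 1/4*y**2 - 5471/140*y - 2823/14 → -274/7*y - 1370/7
  leading term y: subtract (5)·h_5 from -274/7*y - 1370/7 → 0
  remainder 0.

S(f_2,h_4): lcm = x*y**2. S = -9/35*x*y + 166/7*x - 1/6*y**3 - 1/2*y**2 - 70/3*y.
  leading term x*y: subtract (9/140)·f_1 from -9/35*x*y + 166/7*x - 1/6*y**3 - 1/2*y**2 - 70/3*y → 166/7*x - 1/6*y**3 + 29/140*y**2 - 9773/420*y - 333/14
  leading term x: subtract (83/14)·f_3 from 166/7*x - 1/6*y**3 + 29/140*y**2 - 9773/420*y - 333/14 → -1/6*y**3 + 29/140*y**2 - 14753/420*y - 2823/14
  leading term y**3: subtract (-2/35*y)·h_4 from -1/6*y**3 + 29/140*y**2 - 14753/420*y - 2823/14 → 1/4*y**2 - 5471/140*y - 2823/14
  leading term y**2: subtract (3/35)·h_4 from 1/4*y**2 - 5471/140*y - 2823/14 → -274/7*y - 1370/7
  leading term y: subtract (5)·h_5 from -274/7*y - 1370/7 → 0
  remainder 0.

S(f_3,h_4): leading monomials are coprime, so the S-polynomial reduces to 0 (Buchberger's first criterion).
S(f_1,h_5): lcm = x*y. S = -5*x + 11/4*y**2 + 1/4*y - 185/2.
  leading term x: subtract (-5/4)·f_3 from -5*x + 11/4*y**2 + 1/4*y - 185/2 → 11/4*y**2 + 11/4*y - 55
  leading term y**2: subtract (33/35)·h_4 from 11/4*y**2 + 11/4*y - 55 → 143/70*y + 143/14
  leading term y: subtract (-143/548)·h_5 from 143/70*y + 143/14 → 0
  remainder 0.

S(f_2,h_5): lcm = x*y. S = -5*x - 1/6*y**2 - 1/2*y - 70/3.
  leading term x: subtract (-5/4)·f_3 from -5*x - 1/6*y**2 - 1/2*y - 70/3 → -1/6*y**2 + 2*y + 85/6
  leading term y**2: subtract (-2/35)·h_4 from -1/6*y**2 + 2*y + 85/6 → 143/70*y + 143/14
  leading term y: subtract (-143/548)·h_5 from 143/70*y + 143/14 → 0
  remainder 0.

S(f_3,h_5): leading monomials are coprime, so the S-polynomial reduces to 0 (Buchberger's first criterion).
S(h_4,h_5): lcm = y**2. S = -166/35*y - 166/7.
  leading term y: subtract (83/137)·h_5 from -166/35*y - 166/7 → 0
  remainder 0.

Every S-polynomial of the final basis reduces to 0, so we have a Gröbner basis.
Inter-reduce: drop elements whose leading term is divisible by another's, tail-reduce, and make monic.
Reduced Gröbner basis: {x + 5, y + 5}.

From the last basis element, y + 5 = 0, so y takes values in {-5}. Each choice, substituted upward through the basis, yields the corresponding point(s) of the solution set.
  y = -5: the earlier basis element becomes x + 5 = 0, giving x = -5 — point (-5, -5).
Each listed point satisfies every original equation (direct substitution).

{(-5, -5)}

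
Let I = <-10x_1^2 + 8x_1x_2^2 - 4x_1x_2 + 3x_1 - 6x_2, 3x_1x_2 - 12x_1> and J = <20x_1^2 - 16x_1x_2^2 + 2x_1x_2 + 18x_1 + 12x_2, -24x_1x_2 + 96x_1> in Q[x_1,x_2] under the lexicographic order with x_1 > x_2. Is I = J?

Yes, the ideals are equal.

Since reduced Gröbner bases are canonical representatives of ideals under a given ordering, it suffices to compute and compare them.
Buchberger on the first generating set:
f_1 = -10x_1^2 + 8x_1x_2^2 - 4x_1x_2 + 3x_1 - 6x_2, LT = x_1^2.
f_2 = 3x_1x_2 - 12x_1, LT = x_1x_2.

S(f_1,f_2): lcm = x_1^2x_2. S = 4x_1^2 - 4/5x_1x_2^3 + 2/5x_1x_2^2 - 3/10x_1x_2 + 3/5x_2^2.
  leading term x_1^2: subtract (-2/5)·f_1 from 4x_1^2 - 4/5x_1x_2^3 + 2/5x_1x_2^2 - 3/10x_1x_2 + 3/5x_2^2 → -4/5x_1x_2^3 + 18/5x_1x_2^2 - 19/10x_1x_2 + 6/5x_1 + 3/5x_2^2 - 12/5x_2
  leading term x_1x_2^3: subtract (-4/15x_2^2)·f_2 from -4/5x_1x_2^3 + 18/5x_1x_2^2 - 19/10x_1x_2 + 6/5x_1 + 3/5x_2^2 - 12/5x_2 → 2/5x_1x_2^2 - 19/10x_1x_2 + 6/5x_1 + 3/5x_2^2 - 12/5x_2
  leading term x_1x_2^2: subtract (2/15x_2)·f_2 from 2/5x_1x_2^2 - 19/10x_1x_2 + 6/5x_1 + 3/5x_2^2 - 12/5x_2 → -3/10x_1x_2 + 6/5x_1 + 3/5x_2^2 - 12/5x_2
  leading term x_1x_2: subtract (-1/10)·f_2 from -3/10x_1x_2 + 6/5x_1 + 3/5x_2^2 - 12/5x_2 → 3/5x_2^2 - 12/5x_2
  leading term x_2^2: no divisor's leading term divides it; move 3/5x_2^2 to the remainder.
  leading term x_2: no divisor's leading term divides it; move -12/5x_2 to the remainder.
  remainder 3/5x_2^2 - 12/5x_2 ≠ 0; add g_3 = 3/5x_2^2 - 12/5x_2 to the basis.

The other S-polynomials (S(f_1,g_3), S(f_2,g_3)) all reduce to 0 modulo the current basis, so we have a Gröbner basis.
Inter-reduce: drop elements whose leading term is divisible by another's, tail-reduce, and make monic.
Reduced Gröbner basis: {x_1^2 - 23/2x_1 + 3/5x_2, x_1x_2 - 4x_1, x_2^2 - 4x_2}.

Buchberger on the second generating set:
h_1 = 20x_1^2 - 16x_1x_2^2 + 2x_1x_2 + 18x_1 + 12x_2, LT = x_1^2.
h_2 = -24x_1x_2 + 96x_1, LT = x_1x_2.

S(h_1,h_2): lcm = x_1^2x_2. S = 4x_1^2 - 4/5x_1x_2^3 + 1/10x_1x_2^2 + 9/10x_1x_2 + 3/5x_2^2.
  leading term x_1^2: subtract (1/5)·h_1 from 4x_1^2 - 4/5x_1x_2^3 + 1/10x_1x_2^2 + 9/10x_1x_2 + 3/5x_2^2 → -4/5x_1x_2^3 + 33/10x_1x_2^2 + 1/2x_1x_2 - 18/5x_1 + 3/5x_2^2 - 12/5x_2
  leading term x_1x_2^3: subtract (1/30x_2^2)·h_2 from -4/5x_1x_2^3 + 33/10x_1x_2^2 + 1/2x_1x_2 - 18/5x_1 + 3/5x_2^2 - 12/5x_2 → 1/10x_1x_2^2 + 1/2x_1x_2 - 18/5x_1 + 3/5x_2^2 - 12/5x_2
  leading term x_1x_2^2: subtract (-1/240x_2)·h_2 from 1/10x_1x_2^2 + 1/2x_1x_2 - 18/5x_1 + 3/5x_2^2 - 12/5x_2 → 9/10x_1x_2 - 18/5x_1 + 3/5x_2^2 - 12/5x_2
  leading term x_1x_2: subtract (-3/80)·h_2 from 9/10x_1x_2 - 18/5x_1 + 3/5x_2^2 - 12/5x_2 → 3/5x_2^2 - 12/5x_2
  leading term x_2^2: no divisor's leading term divides it; move 3/5x_2^2 to the remainder.
  leading term x_2: no divisor's leading term divides it; move -12/5x_2 to the remainder.
  remainder 3/5x_2^2 - 12/5x_2 ≠ 0; add k_3 = 3/5x_2^2 - 12/5x_2 to the basis.

The other S-polynomials (S(h_1,k_3), S(h_2,k_3)) all reduce to 0 modulo the current basis, so we have a Gröbner basis.
Inter-reduce: drop elements whose leading term is divisible by another's, tail-reduce, and make monic.
Reduced Gröbner basis: {x_1^2 - 23/2x_1 + 3/5x_2, x_1x_2 - 4x_1, x_2^2 - 4x_2}.

The two bases agree; hence the ideals are identical.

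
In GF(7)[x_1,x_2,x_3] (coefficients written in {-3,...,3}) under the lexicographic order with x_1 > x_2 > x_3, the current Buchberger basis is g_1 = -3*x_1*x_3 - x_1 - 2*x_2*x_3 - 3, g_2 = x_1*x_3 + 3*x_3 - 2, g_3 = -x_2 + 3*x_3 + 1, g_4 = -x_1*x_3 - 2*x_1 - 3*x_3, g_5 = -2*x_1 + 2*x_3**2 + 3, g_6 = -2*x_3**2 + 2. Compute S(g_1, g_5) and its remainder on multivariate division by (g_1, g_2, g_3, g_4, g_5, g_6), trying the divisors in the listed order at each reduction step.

lcm(LM(g_1), LM(g_5)) = x_1*x_3.
S = (lcm/LT(g_1))·g_1 − (lcm/LT(g_5))·g_5 = -2*x_1 + 3*x_2*x_3 + x_3**3 - 2*x_3 + 1.
Reduce S modulo (g_1, g_2, g_3, g_4, g_5, g_6) in that order:
  leading term x_1: subtract (1)·g_5 from -2*x_1 + 3*x_2*x_3 + x_3**3 - 2*x_3 + 1 → 3*x_2*x_3 + x_3**3 - 2*x_3**2 - 2*x_3 - 2
  leading term x_2*x_3: subtract (-3*x_3)·g_3 from 3*x_2*x_3 + x_3**3 - 2*x_3**2 - 2*x_3 - 2 → x_3**3 + x_3 - 2
  leading term x_3**3: subtract (3*x_3)·g_6 from x_3**3 + x_3 - 2 → 2*x_3 - 2
  leading term x_3: no divisor's leading term divides it; move 2*x_3 to the remainder.
  leading term 1: no divisor's leading term divides it; move -2 to the remainder.
The remainder 2*x_3 - 2 is nonzero, so it would be added as the next basis element.

S(g_1, g_5) = -2*x_1 + 3*x_2*x_3 + x_3**3 - 2*x_3 + 1; remainder on division = 2*x_3 - 2.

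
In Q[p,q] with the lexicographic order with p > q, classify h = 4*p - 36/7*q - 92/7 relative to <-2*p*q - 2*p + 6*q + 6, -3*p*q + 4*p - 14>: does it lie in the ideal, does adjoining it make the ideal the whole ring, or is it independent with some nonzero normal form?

4*p - 36/7*q - 92/7 lies in I (it reduces to 0).

First compute the reduced Gröbner basis of I by Buchberger's algorithm.
f_1 = -2*p*q - 2*p + 6*q + 6, LT = p*q.
f_2 = -3*p*q + 4*p - 14, LT = p*q.

S(f_1,f_2): lcm = p*q. S = 7/3*p - 3*q - 23/3.
  reduce S modulo (f_1, f_2):
  remainder 7/3*p - 3*q - 23/3 ≠ 0; add k_3 = 7/3*p - 3*q - 23/3 to the basis.

S(f_1,k_3): lcm = p*q. S = p + 9/7*q**2 + 2/7*q - 3.
  reduce S modulo (f_1, f_2, k_3):
  remainder 9/7*q**2 + 11/7*q + 2/7 ≠ 0; add k_4 = 9/7*q**2 + 11/7*q + 2/7 to the basis.

The other S-polynomials (S(f_2,k_3), S(f_1,k_4), S(f_2,k_4), S(k_3,k_4)) all reduce to 0 modulo the current basis, so we have a Gröbner basis.
Inter-reduce: drop elements whose leading term is divisible by another's, tail-reduce, and make monic.
Reduced Gröbner basis: {p - 9/7*q - 23/7, q**2 + 11/9*q + 2/9}.
Label its elements g_1 = p - 9/7*q - 23/7, g_2 = q**2 + 11/9*q + 2/9.

Reduce h = 4*p - 36/7*q - 92/7 modulo G:
  leading term p: subtract (4)·g_1 from 4*p - 36/7*q - 92/7 → 0
  normal form = 0.
Since the normal form is 0, h ∈ I.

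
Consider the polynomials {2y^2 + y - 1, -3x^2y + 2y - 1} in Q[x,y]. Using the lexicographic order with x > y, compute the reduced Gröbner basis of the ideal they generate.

G = {x^2 + 2/3y - 1/3, y^2 + 1/2y - 1/2}

Buchberger's algorithm terminates because the ascending chain of leading-term ideals stabilizes.

f_1 = 2y^2 + y - 1, LT = y^2.
f_2 = -3x^2y + 2y - 1, LT = x^2y.

S(f_1,f_2): lcm = x^2y^2. S = 1/2x^2y - 1/2x^2 + 2/3y^2 - 1/3y.
  leading term x^2y: subtract (-1/6)·f_2 from 1/2x^2y - 1/2x^2 + 2/3y^2 - 1/3y → -1/2x^2 + 2/3y^2 - 1/6
  leading term x^2: no divisor's leading term divides it; move -1/2x^2 to the remainder.
  leading term y^2: subtract (1/3)·f_1 from 2/3y^2 - 1/6 → -1/3y + 1/6
  leading term y: no divisor's leading term divides it; move -1/3y to the remainder.
  leading term 1: no divisor's leading term divides it; move 1/6 to the remainder.
  remainder -1/2x^2 - 1/3y + 1/6 ≠ 0; add g_3 = -1/2x^2 - 1/3y + 1/6 to the basis.

The other S-polynomials (S(f_1,g_3), S(f_2,g_3)) all reduce to 0 modulo the current basis, so we have a Gröbner basis.
Inter-reduce: drop elements whose leading term is divisible by another's, tail-reduce, and make monic.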